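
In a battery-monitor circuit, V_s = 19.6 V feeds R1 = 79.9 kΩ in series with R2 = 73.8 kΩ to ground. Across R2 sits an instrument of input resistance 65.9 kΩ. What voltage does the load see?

V_out ≈ 5.95 V

R2 ‖ R_L = (73.8 × 65.9)/(73.8 + 65.9) = 34.81 kΩ.
Now apply the divider: V_out = 19.6 × 0.3035 = 5.948 V.
(Unloaded it would be 9.41 V; the load pulls it down.)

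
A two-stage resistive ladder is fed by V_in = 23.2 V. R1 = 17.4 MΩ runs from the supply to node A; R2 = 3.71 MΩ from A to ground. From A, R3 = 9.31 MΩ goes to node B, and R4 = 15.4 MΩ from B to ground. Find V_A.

V_A ≈ 3.63 V

Node A sees R2 in parallel with the series input of stage 2, R3 + R4 = 24.71 MΩ.
R2 ‖ (R3+R4) = 3.226 MΩ.
V_A = 23.2 × 3.226/(17.4 + 3.226) = 3.628 V.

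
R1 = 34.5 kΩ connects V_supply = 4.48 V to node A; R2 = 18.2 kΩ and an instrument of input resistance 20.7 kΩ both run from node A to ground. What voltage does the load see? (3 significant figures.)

V_out ≈ 0.982 V

R2 ‖ R_L = (18.2 × 20.7)/(18.2 + 20.7) = 9.685 kΩ.
Then V_out = V_supply · R2'/(R1 + R2') = 4.48 × 9.685/44.18 = 0.9820 V.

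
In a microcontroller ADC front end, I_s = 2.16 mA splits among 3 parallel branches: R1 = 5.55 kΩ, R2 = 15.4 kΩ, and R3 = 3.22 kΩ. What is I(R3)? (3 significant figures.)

ΣG = 1/5.55 + 1/15.4 + 1/3.22 = 0.5557.
Current divider: I(R3) = I_s · G_k/ΣG = 2.16 × (0.3106/0.5557) = 2.16 × 0.5589 = 1.207 mA.

I ≈ 1.21 mA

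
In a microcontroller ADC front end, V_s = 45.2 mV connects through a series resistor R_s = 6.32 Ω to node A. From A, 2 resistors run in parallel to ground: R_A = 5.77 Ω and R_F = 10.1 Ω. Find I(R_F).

I ≈ 1.64 mA

Equivalent of the parallel group: R_p = 3.672 Ω.
Node voltage V_A = V_s · R_p/(R_s + R_p) = 45.2 × 0.3675 = 16.61 mV.
Branch current I = V_A/R_F = 16.61/10.1 = 1.645 mA.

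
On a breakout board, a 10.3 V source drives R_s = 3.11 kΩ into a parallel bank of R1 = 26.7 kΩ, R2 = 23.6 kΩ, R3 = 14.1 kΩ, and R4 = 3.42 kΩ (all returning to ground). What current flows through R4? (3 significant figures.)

Parallel bank: R_p = 1/(1/26.7 + 1/23.6 + 1/14.1 + 1/3.42) = 2.257 kΩ.
V_A by voltage divider: V_A = 10.3 × 2.257/(3.11 + 2.257) = 4.331 V.
I(R4) = V_A / R4 = 4.331/3.42 = 1.266 mA.

I ≈ 1.27 mA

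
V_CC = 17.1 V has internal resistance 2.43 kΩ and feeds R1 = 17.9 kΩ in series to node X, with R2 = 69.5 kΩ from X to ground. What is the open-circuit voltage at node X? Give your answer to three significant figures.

R1' = 2.43 + 17.9 = 20.33 kΩ (source resistance + R1).
Open-circuit (no load on X): V_th = V_CC · R2/(R1' + R2) = 17.1 × 69.5/(20.33 + 69.5) = 13.23 V.

V_th ≈ 13.2 V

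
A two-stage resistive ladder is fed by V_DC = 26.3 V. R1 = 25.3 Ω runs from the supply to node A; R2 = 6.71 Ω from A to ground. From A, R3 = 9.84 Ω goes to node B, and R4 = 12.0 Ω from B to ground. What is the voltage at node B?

V_B ≈ 2.44 V

Looking into the second stage from A: R3 + R4 = 21.84 Ω appears in parallel with R2.
Effective lower resistance at A: R2 ‖ 21.84 = 5.133 Ω.
V_A = 26.3 × 5.133/(25.3 + 5.133) = 4.436 V.
Stage 2 is unloaded, so V_B = V_A · R4/(R3+R4) = 4.436 × 12.0/21.84 = 2.437 V.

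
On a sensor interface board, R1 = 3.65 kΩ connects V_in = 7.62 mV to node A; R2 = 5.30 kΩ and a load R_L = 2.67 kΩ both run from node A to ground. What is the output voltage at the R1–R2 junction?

V_out ≈ 2.49 mV

First combine the lower leg with the load: R2 ‖ R_L = 1.776 kΩ.
Voltage divider with the loaded lower leg: V_out = 7.62 × 1.776/(3.65 + 1.776) = 7.62 × 0.3273 = 2.494 mV.
(Unloaded it would be 4.51 mV; the load pulls it down.)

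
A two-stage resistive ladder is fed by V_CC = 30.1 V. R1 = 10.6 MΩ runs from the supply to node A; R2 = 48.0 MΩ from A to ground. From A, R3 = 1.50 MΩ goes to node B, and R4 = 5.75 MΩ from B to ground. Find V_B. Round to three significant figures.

V_B ≈ 8.90 V

Node A sees R2 in parallel with the series input of stage 2, R3 + R4 = 7.250 MΩ.
Effective lower resistance at A: R2 ‖ 7.250 = 6.299 MΩ.
First divider: V_A = V_CC · 6.299/(10.6 + 6.299) = 11.22 V.
Then the unloaded second divider: V_B = V_A × R4/(R3+R4) = 11.22 × 0.7931 = 8.898 V.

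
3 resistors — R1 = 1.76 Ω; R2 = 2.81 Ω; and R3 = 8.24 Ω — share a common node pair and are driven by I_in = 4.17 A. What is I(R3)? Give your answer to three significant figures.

I ≈ 0.484 A

Conductances: ΣG = 1/1.76 + 1/2.81 + 1/8.24 = 1.045 (1/Ω).
By the current-divider rule, I = I_in · G_k/ΣG = 4.17 × 0.1161 = 0.4841 A.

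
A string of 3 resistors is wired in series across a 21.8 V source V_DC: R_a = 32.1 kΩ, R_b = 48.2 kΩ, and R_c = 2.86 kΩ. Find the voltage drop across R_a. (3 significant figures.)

ΣR = 32.1 + 48.2 + 2.86 = 83.16 kΩ.
Voltage divider: V = V_DC · (32.10 / 83.16) = 21.8 × 0.3860 = 8.415 V.

V ≈ 8.41 V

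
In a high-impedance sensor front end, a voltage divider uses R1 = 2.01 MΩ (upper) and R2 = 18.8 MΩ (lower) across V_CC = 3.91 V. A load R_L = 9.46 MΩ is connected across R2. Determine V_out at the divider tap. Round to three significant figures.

The load sits in parallel with R2, giving an effective lower resistance R2' = R2·R_L/(R2+R_L) = 6.293 MΩ.
Then V_out = V_CC · R2'/(R1 + R2') = 3.91 × 6.293/8.303 = 2.963 V.
(Unloaded it would be 3.53 V; the load pulls it down.)

V_out ≈ 2.96 V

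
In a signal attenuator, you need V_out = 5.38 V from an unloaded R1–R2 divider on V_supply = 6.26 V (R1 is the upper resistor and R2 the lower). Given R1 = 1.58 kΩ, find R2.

V_out/V_supply = R2/(R1+R2) = 0.8594.
So R2 = R1 · V_out/(V_supply − V_out) = 1.58 × 5.38/(6.26 − 5.38) = 1.58 × 6.114 = 9.660 kΩ.

R2 ≈ 9.66 kΩ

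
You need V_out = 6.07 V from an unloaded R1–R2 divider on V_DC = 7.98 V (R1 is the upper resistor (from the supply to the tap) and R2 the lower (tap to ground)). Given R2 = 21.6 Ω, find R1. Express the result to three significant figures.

R1 ≈ 6.80 Ω

The divider ratio is R2/(R1+R2) = 6.07/7.98 = 0.7607.
Rearranging, R1 = R2·(1−k)/k = 21.6 × 0.3147 = 6.797 Ω.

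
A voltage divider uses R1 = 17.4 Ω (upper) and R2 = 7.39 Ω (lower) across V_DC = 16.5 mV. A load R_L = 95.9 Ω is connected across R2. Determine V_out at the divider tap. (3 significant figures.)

R2 ‖ R_L = (7.39 × 95.9)/(7.39 + 95.9) = 6.861 Ω.
Voltage divider with the loaded lower leg: V_out = 16.5 × 6.861/(17.4 + 6.861) = 16.5 × 0.2828 = 4.666 mV.
(Unloaded it would be 4.92 mV; the load pulls it down.)

V_out ≈ 4.67 mV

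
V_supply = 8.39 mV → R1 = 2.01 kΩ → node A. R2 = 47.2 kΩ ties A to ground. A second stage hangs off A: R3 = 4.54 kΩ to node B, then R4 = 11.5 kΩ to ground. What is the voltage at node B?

V_B ≈ 5.15 mV

The second stage (R3 + R4 = 16.04 kΩ) loads node A in parallel with R2.
R2 ‖ (R3+R4) = 11.97 kΩ.
So V_A = 8.39 × 0.8562 = 7.184 mV.
Stage 2 is unloaded, so V_B = V_A · R4/(R3+R4) = 7.184 × 11.5/16.04 = 5.151 mV.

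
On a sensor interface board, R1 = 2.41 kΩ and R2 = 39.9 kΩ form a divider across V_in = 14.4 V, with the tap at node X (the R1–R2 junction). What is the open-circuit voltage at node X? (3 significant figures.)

V_th ≈ 13.6 V

V_th is the unloaded tap voltage: V_in · R2/(R1+R2) = 14.4 × 0.9430 = 13.58 V.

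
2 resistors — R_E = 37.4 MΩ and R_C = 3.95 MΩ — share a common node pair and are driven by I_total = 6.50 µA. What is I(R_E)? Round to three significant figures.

I ≈ 0.621 µA

With just two branches, the current splits inversely with resistance.
I(R_E) = 6.50 × 3.95/(37.4 + 3.95) = 6.50 × 0.09553 = 0.6209 µA.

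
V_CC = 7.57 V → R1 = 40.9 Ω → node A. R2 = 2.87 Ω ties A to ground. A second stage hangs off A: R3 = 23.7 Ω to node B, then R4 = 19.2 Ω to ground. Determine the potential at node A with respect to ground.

Node A sees R2 in parallel with the series input of stage 2, R3 + R4 = 42.90 Ω.
Effective lower resistance at A: R2 ‖ 42.90 = 2.690 Ω.
So V_A = 7.57 × 0.06171 = 0.4672 V.

V_A ≈ 0.467 V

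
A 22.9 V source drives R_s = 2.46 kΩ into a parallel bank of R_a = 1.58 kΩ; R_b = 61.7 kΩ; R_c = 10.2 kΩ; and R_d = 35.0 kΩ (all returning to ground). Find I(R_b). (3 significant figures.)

Equivalent of the parallel group: R_p = 1.289 kΩ.
V_A = 22.9 × 1.289/3.749 = 7.874 V.
I(R_b) = V_A / R_b = 7.874/61.7 = 0.1276 mA.

I ≈ 0.128 mA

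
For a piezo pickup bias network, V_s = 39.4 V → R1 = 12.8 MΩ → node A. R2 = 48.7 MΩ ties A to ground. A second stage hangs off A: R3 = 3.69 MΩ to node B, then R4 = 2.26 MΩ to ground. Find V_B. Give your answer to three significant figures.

V_B ≈ 4.38 V

The second stage (R3 + R4 = 5.950 MΩ) loads node A in parallel with R2.
Effective lower resistance at A: R2 ‖ 5.950 = 5.302 MΩ.
So V_A = 39.4 × 0.2929 = 11.54 V.
V_B = V_A × 0.3798 = 4.383 V.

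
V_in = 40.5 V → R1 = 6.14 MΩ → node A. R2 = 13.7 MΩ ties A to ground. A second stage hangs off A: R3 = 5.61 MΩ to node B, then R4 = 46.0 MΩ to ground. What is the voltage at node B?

V_B ≈ 23.0 V

Node A sees R2 in parallel with the series input of stage 2, R3 + R4 = 51.61 MΩ.
R2 ‖ (R3+R4) = 10.83 MΩ.
V_A = 40.5 × 10.83/(6.14 + 10.83) = 25.84 V.
V_B = V_A × 0.8913 = 23.03 V.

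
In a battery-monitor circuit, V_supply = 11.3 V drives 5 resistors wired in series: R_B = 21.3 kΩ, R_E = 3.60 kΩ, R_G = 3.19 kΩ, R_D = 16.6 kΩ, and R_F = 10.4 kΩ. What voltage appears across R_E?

V ≈ 0.738 V

Series total: ΣR = 21.3 + 3.60 + 3.19 + 16.6 + 10.4 = 55.09 kΩ.
V = V_supply · R/ΣR = 11.3 × 0.06535 = 0.7384 V.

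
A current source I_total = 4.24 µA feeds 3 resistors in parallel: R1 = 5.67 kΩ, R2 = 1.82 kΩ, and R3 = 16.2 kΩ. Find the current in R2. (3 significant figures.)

Total conductance ΣG = 1/5.67 + 1/1.82 + 1/16.2 = 0.7875 (units of 1/kΩ).
Current divider: I(R2) = I_total · G_k/ΣG = 4.24 × (0.5495/0.7875) = 4.24 × 0.6977 = 2.958 µA.

I ≈ 2.96 µA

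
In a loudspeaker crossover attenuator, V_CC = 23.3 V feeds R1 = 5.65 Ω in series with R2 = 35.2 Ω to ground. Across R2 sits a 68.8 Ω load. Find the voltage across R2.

R2 ‖ R_L = (35.2 × 68.8)/(35.2 + 68.8) = 23.29 Ω.
Voltage divider with the loaded lower leg: V_out = 23.3 × 23.29/(5.65 + 23.29) = 23.3 × 0.8047 = 18.75 V.
(Unloaded it would be 20.1 V; the load pulls it down.)

V_out ≈ 18.8 V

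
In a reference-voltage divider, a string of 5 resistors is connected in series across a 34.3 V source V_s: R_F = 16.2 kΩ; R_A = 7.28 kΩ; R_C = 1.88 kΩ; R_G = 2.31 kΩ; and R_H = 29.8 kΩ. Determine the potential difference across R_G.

V ≈ 1.38 V

Total series resistance ΣR = 16.2 + 7.28 + 1.88 + 2.31 + 29.8 = 57.47 kΩ.
V = V_s · R/ΣR = 34.3 × 0.04019 = 1.379 V.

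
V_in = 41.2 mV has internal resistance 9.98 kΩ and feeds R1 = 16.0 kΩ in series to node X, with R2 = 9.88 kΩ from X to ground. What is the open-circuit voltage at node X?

V_th ≈ 11.4 mV

R1' = 9.98 + 16.0 = 25.98 kΩ (source resistance + R1).
V_th is the unloaded tap voltage: V_in · R2/(R1'+R2) = 41.2 × 0.2755 = 11.35 mV.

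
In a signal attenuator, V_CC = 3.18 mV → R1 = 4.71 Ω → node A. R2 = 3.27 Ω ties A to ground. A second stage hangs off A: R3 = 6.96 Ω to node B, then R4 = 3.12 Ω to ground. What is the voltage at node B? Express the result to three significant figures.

V_B ≈ 0.339 mV

Looking into the second stage from A: R3 + R4 = 10.08 Ω appears in parallel with R2.
R2 ‖ (R3+R4) = 2.469 Ω.
First divider: V_A = V_CC · 2.469/(4.71 + 2.469) = 1.094 mV.
Stage 2 is unloaded, so V_B = V_A · R4/(R3+R4) = 1.094 × 3.12/10.08 = 0.3385 mV.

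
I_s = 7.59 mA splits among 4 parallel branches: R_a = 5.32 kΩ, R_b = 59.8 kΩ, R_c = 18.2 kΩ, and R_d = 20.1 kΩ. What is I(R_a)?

ΣG = 1/5.32 + 1/59.8 + 1/18.2 + 1/20.1 = 0.3094.
By the current-divider rule, I = I_s · G_k/ΣG = 7.59 × 0.6076 = 4.611 mA.

I ≈ 4.61 mA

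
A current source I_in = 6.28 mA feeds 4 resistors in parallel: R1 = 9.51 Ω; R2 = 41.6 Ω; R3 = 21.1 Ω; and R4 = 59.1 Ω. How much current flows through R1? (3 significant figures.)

I ≈ 3.41 mA

Conductances: ΣG = 1/9.51 + 1/41.6 + 1/21.1 + 1/59.1 = 0.1935 (1/Ω).
By the current-divider rule, I = I_in · G_k/ΣG = 6.28 × 0.5434 = 3.413 mA.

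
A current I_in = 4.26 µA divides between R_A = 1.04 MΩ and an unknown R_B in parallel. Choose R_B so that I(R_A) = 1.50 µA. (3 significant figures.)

In a two-way split, I_A/I_in = R_B/(R_A + R_B).
With f = 0.3521, R_B = R_A · f/(1−f) = 1.04 × 0.5435 = 0.5652 MΩ.

R_B ≈ 0.565 MΩ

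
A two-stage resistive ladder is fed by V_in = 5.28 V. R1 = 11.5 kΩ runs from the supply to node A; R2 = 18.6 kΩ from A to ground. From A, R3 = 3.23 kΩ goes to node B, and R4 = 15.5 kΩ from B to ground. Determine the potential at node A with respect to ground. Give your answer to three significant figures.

V_A ≈ 2.37 V

The second stage (R3 + R4 = 18.73 kΩ) loads node A in parallel with R2.
R2 ‖ (R3+R4) = 9.332 kΩ.
V_A = 5.28 × 9.332/(11.5 + 9.332) = 2.365 V.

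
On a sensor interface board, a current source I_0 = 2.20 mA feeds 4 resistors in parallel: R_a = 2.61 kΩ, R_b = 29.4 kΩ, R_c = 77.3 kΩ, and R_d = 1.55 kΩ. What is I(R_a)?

Total conductance ΣG = 1/2.61 + 1/29.4 + 1/77.3 + 1/1.55 = 1.075 (units of 1/kΩ).
Current divider: I(R_a) = I_0 · G_k/ΣG = 2.20 × (0.3831/1.075) = 2.20 × 0.3563 = 0.7839 mA.

I ≈ 0.784 mA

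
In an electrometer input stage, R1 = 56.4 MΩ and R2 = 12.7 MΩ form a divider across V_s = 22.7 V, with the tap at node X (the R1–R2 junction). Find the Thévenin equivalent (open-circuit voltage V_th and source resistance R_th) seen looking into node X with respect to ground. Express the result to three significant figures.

Open-circuit (no load on X): V_th = V_s · R2/(R1 + R2) = 22.7 × 12.7/(56.40 + 12.7) = 4.172 V.
Looking into X with the source shorted: R_th = R1·R2/(R1+R2) = 56.40 × 12.7/69.10 = 10.37 MΩ.

V_th ≈ 4.17 V, R_th ≈ 10.4 MΩ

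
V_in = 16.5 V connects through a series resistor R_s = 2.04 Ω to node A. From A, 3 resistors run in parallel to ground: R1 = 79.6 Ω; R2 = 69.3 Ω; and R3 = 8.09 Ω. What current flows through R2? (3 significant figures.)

Equivalent of the parallel group: R_p = 6.640 Ω.
V_A = 16.5 × 6.640/8.680 = 12.62 V.
Branch current I = V_A/R2 = 12.62/69.3 = 0.1821 A.
(Equivalently: I_total = 1.901 A, then current-divider fraction G_k/ΣG = 0.09582.)

I ≈ 0.182 A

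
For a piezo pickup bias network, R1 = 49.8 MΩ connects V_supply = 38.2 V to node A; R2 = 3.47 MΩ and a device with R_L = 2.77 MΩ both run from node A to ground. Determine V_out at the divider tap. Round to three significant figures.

R2 ‖ R_L = (3.47 × 2.77)/(3.47 + 2.77) = 1.540 MΩ.
Voltage divider with the loaded lower leg: V_out = 38.2 × 1.540/(49.8 + 1.540) = 38.2 × 0.03000 = 1.146 V.
(Unloaded it would be 2.49 V; the load pulls it down.)

V_out ≈ 1.15 V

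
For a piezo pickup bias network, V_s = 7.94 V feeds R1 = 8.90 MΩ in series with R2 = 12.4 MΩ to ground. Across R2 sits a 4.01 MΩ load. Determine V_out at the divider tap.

V_out ≈ 2.02 V

The load sits in parallel with R2, giving an effective lower resistance R2' = R2·R_L/(R2+R_L) = 3.030 MΩ.
Now apply the divider: V_out = 7.94 × 0.2540 = 2.017 V.
(Unloaded it would be 4.62 V; the load pulls it down.)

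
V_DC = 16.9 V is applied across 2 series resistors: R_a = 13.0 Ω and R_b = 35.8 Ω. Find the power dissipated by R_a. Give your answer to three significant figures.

Series current I = V_DC/ΣR = 16.9/48.80 = 0.3463 A.
V(R_a) = I·R = 4.502 V; P = V·I = 4.502 × 0.3463 = 1.559 W.

P ≈ 1.56 W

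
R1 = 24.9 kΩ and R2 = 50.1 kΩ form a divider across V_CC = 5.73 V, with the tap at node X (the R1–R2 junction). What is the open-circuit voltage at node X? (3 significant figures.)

With X open, the divider is unloaded: V_th = 5.73 × 50.1/75.00 = 3.828 V.

V_th ≈ 3.83 V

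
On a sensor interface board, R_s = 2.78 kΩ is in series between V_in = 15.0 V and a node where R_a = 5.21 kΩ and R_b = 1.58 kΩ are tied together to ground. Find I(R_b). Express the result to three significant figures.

Equivalent of the parallel group: R_p = 1.212 kΩ.
V_A by voltage divider: V_A = 15.0 × 1.212/(2.78 + 1.212) = 4.555 V.
Branch current I = V_A/R_b = 4.555/1.58 = 2.883 mA.
(Check via current divider: I_total = 3.757 mA; share G_k/ΣG = 0.7673 → same result.)

I ≈ 2.88 mA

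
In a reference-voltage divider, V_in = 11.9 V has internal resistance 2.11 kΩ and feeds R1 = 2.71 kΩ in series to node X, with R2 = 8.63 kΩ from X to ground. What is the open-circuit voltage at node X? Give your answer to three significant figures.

V_th ≈ 7.64 V

R1' = 2.11 + 2.71 = 4.820 kΩ (source resistance + R1).
Open-circuit (no load on X): V_th = V_in · R2/(R1' + R2) = 11.9 × 8.63/(4.820 + 8.63) = 7.635 V.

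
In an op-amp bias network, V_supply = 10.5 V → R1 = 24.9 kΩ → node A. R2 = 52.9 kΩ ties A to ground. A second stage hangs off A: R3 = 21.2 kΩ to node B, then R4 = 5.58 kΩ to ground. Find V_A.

The second stage (R3 + R4 = 26.78 kΩ) loads node A in parallel with R2.
Effective lower resistance at A: R2 ‖ 26.78 = 17.78 kΩ.
So V_A = 10.5 × 0.4166 = 4.374 V.

V_A ≈ 4.37 V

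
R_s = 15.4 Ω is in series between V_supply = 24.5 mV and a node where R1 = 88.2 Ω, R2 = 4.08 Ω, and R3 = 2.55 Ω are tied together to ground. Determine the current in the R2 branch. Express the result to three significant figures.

I ≈ 0.546 mA

Equivalent of the parallel group: R_p = 1.542 Ω.
Node voltage V_A = V_supply · R_p/(R_s + R_p) = 24.5 × 0.09101 = 2.230 mV.
Branch current I = V_A/R2 = 2.230/4.08 = 0.5465 mA.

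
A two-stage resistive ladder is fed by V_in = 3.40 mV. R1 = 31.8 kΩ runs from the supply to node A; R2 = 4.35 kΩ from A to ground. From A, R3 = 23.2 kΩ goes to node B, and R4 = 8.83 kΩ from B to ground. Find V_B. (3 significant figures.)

The second stage (R3 + R4 = 32.03 kΩ) loads node A in parallel with R2.
R2 ‖ (R3+R4) = 3.830 kΩ.
So V_A = 3.40 × 0.1075 = 0.3655 mV.
Stage 2 is unloaded, so V_B = V_A · R4/(R3+R4) = 0.3655 × 8.83/32.03 = 0.1008 mV.

V_B ≈ 0.101 mV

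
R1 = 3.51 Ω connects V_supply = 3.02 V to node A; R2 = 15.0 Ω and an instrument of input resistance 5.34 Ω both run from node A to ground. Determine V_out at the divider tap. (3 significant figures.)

The load sits in parallel with R2, giving an effective lower resistance R2' = R2·R_L/(R2+R_L) = 3.938 Ω.
Voltage divider with the loaded lower leg: V_out = 3.02 × 3.938/(3.51 + 3.938) = 3.02 × 0.5287 = 1.597 V.
(Unloaded it would be 2.45 V; the load pulls it down.)

V_out ≈ 1.60 V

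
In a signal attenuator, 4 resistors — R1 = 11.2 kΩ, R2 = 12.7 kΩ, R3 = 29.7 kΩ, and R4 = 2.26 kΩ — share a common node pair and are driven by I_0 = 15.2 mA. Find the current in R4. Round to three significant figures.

I ≈ 10.4 mA

Conductances: ΣG = 1/11.2 + 1/12.7 + 1/29.7 + 1/2.26 = 0.6442 (1/kΩ).
R4 takes the fraction G_k/ΣG = 0.4425/0.6442 = 0.6869, so I = 15.2 × 0.6869 = 10.44 mA.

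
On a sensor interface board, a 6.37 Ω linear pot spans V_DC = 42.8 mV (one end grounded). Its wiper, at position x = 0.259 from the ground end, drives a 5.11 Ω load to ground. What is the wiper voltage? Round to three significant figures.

V_out ≈ 8.95 mV

The pot divides into 4.720 Ω above the wiper and 1.650 Ω below.
(x·R_p) ‖ R_L = 1.247 Ω.
V_out = 42.8 × 1.247/(4.720 + 1.247) = 8.945 mV.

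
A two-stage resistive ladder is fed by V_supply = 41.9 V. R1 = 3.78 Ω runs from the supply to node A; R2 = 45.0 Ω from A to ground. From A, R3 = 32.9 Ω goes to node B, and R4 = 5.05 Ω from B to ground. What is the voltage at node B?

The second stage (R3 + R4 = 37.95 Ω) loads node A in parallel with R2.
Effective lower resistance at A: R2 ‖ 37.95 = 20.59 Ω.
First divider: V_A = V_supply · 20.59/(3.78 + 20.59) = 35.40 V.
V_B = V_A × 0.1331 = 4.711 V.

V_B ≈ 4.71 V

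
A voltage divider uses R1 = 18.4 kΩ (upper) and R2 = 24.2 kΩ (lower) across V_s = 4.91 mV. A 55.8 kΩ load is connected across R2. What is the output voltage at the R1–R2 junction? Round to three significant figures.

The load sits in parallel with R2, giving an effective lower resistance R2' = R2·R_L/(R2+R_L) = 16.88 kΩ.
Voltage divider with the loaded lower leg: V_out = 4.91 × 16.88/(18.4 + 16.88) = 4.91 × 0.4785 = 2.349 mV.

V_out ≈ 2.35 mV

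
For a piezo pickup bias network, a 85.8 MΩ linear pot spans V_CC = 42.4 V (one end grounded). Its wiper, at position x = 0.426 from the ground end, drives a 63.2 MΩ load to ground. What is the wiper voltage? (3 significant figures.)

The pot divides into 49.25 MΩ above the wiper and 36.55 MΩ below.
R_L loads the lower segment: effective lower R = 23.16 MΩ.
Then V_out = V_CC · 23.16/(49.25 + 23.16) = 13.56 V.

V_out ≈ 13.6 V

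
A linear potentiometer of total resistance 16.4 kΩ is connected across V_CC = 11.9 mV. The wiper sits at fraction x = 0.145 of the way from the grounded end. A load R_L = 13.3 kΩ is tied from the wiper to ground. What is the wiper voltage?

V_out ≈ 1.50 mV

The pot divides into 14.02 kΩ above the wiper and 2.378 kΩ below.
(x·R_p) ‖ R_L = 2.017 kΩ.
V_out = 11.9 × 2.017/(14.02 + 2.017) = 1.497 mV.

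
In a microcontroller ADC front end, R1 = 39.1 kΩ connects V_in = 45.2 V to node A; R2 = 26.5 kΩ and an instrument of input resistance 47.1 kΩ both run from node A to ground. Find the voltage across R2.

First combine the lower leg with the load: R2 ‖ R_L = 16.96 kΩ.
Now apply the divider: V_out = 45.2 × 0.3025 = 13.67 V.
(Unloaded it would be 18.3 V; the load pulls it down.)

V_out ≈ 13.7 V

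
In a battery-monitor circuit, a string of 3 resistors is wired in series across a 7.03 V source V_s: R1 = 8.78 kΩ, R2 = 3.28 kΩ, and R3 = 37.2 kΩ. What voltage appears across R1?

ΣR = 8.78 + 3.28 + 37.2 = 49.26 kΩ.
Voltage divider: V = V_s · (8.780 / 49.26) = 7.03 × 0.1782 = 1.253 V.

V ≈ 1.25 V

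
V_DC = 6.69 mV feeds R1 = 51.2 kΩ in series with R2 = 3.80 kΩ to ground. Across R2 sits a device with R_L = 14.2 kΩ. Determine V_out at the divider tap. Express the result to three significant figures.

V_out ≈ 0.370 mV

R2 ‖ R_L = (3.80 × 14.2)/(3.80 + 14.2) = 2.998 kΩ.
Then V_out = V_DC · R2'/(R1 + R2') = 6.69 × 2.998/54.20 = 0.3700 mV.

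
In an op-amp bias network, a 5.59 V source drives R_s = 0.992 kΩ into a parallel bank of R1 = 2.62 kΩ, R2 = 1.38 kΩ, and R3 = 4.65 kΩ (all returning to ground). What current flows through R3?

Equivalent of the parallel group: R_p = 0.7568 kΩ.
Node voltage V_A = V_in · R_p/(R_s + R_p) = 5.59 × 0.4328 = 2.419 V.
I(R3) = V_A / R3 = 2.419/4.65 = 0.5202 mA.
(Check via current divider: I_total = 3.196 mA; share G_k/ΣG = 0.1628 → same result.)

I ≈ 0.520 mA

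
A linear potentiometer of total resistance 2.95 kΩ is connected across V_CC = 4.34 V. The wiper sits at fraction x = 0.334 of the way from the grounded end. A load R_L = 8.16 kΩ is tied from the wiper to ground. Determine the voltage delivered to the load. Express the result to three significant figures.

The pot divides into 1.965 kΩ above the wiper and 0.9853 kΩ below.
R_L loads the lower segment: effective lower R = 0.8791 kΩ.
Loaded-divider output: V_out = 4.34 × 0.3091 = 1.342 V.

V_out ≈ 1.34 V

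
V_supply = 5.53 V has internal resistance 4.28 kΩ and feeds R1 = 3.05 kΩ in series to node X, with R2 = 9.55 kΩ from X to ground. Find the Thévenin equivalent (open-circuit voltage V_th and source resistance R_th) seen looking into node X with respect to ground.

V_th ≈ 3.13 V, R_th ≈ 4.15 kΩ

R1' = 4.28 + 3.05 = 7.330 kΩ (source resistance + R1).
Open-circuit (no load on X): V_th = V_supply · R2/(R1' + R2) = 5.53 × 9.55/(7.330 + 9.55) = 3.129 V.
Looking into X with the source shorted: R_th = R1'·R2/(R1'+R2) = 7.330 × 9.55/16.88 = 4.147 kΩ.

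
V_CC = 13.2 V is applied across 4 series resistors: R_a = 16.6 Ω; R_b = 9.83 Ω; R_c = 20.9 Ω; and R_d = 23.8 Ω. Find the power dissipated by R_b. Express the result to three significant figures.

P ≈ 0.339 W

The common current is I = 13.2/71.13 = 0.1856 A.
P = I²R = 0.03444 × 9.83 = 0.3385 W.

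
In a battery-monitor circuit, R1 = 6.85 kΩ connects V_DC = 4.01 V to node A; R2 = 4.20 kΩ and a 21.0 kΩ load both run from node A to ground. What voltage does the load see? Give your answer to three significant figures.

The load sits in parallel with R2, giving an effective lower resistance R2' = R2·R_L/(R2+R_L) = 3.500 kΩ.
Now apply the divider: V_out = 4.01 × 0.3382 = 1.356 V.

V_out ≈ 1.36 V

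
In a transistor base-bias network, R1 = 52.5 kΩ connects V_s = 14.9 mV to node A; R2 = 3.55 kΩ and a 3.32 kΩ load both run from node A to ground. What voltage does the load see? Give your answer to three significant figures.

The load sits in parallel with R2, giving an effective lower resistance R2' = R2·R_L/(R2+R_L) = 1.716 kΩ.
Voltage divider with the loaded lower leg: V_out = 14.9 × 1.716/(52.5 + 1.716) = 14.9 × 0.03164 = 0.4715 mV.
(Unloaded it would be 0.944 mV; the load pulls it down.)

V_out ≈ 0.471 mV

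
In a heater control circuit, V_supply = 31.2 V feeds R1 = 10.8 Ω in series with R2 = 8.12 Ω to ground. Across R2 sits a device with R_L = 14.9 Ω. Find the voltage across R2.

V_out ≈ 10.2 V

R2 ‖ R_L = (8.12 × 14.9)/(8.12 + 14.9) = 5.256 Ω.
Now apply the divider: V_out = 31.2 × 0.3273 = 10.21 V.
(Unloaded it would be 13.4 V; the load pulls it down.)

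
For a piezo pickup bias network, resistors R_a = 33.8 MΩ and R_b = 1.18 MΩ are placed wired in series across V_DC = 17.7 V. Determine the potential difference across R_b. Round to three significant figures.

Total series resistance ΣR = 33.8 + 1.18 = 34.98 MΩ.
Voltage divider: V = V_DC · (1.180 / 34.98) = 17.7 × 0.03373 = 0.5971 V.

V ≈ 0.597 V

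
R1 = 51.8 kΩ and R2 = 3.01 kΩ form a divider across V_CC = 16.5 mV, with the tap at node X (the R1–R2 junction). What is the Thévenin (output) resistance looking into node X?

Looking into X with the source shorted: R_th = R1·R2/(R1+R2) = 51.80 × 3.01/54.81 = 2.845 kΩ.

R_th ≈ 2.84 kΩ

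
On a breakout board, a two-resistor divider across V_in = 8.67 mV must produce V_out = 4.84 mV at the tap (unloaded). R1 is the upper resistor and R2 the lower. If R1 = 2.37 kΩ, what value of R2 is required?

The divider ratio is R2/(R1+R2) = 4.84/8.67 = 0.5582.
So R2 = R1 · V_out/(V_in − V_out) = 2.37 × 4.84/(8.67 − 4.84) = 2.37 × 1.264 = 2.995 kΩ.

R2 ≈ 2.99 kΩ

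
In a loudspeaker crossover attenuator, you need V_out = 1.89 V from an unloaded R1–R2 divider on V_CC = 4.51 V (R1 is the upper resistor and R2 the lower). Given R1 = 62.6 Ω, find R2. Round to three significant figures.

R2 ≈ 45.2 Ω

V_out/V_CC = R2/(R1+R2) = 0.4191.
R2 = R1 · 0.4191/(1 − 0.4191) = 45.16 Ω.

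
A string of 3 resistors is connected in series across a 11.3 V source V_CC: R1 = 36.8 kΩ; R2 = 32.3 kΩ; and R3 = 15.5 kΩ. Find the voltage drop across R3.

Series total: ΣR = 36.8 + 32.3 + 15.5 = 84.60 kΩ.
V = V_CC · R/ΣR = 11.3 × 0.1832 = 2.070 V.

V ≈ 2.07 V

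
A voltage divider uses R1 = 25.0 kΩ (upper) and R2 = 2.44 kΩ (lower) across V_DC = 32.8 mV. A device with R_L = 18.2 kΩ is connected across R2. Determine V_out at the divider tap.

The load sits in parallel with R2, giving an effective lower resistance R2' = R2·R_L/(R2+R_L) = 2.152 kΩ.
Then V_out = V_DC · R2'/(R1 + R2') = 32.8 × 2.152/27.15 = 2.599 mV.
(Unloaded it would be 2.92 mV; the load pulls it down.)

V_out ≈ 2.60 mV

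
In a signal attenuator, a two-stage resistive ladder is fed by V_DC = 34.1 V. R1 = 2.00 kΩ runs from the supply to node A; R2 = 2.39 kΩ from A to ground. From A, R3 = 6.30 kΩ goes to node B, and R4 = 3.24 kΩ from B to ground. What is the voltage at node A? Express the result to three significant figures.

The second stage (R3 + R4 = 9.540 kΩ) loads node A in parallel with R2.
Effective lower resistance at A: R2 ‖ 9.540 = 1.911 kΩ.
First divider: V_A = V_DC · 1.911/(2.00 + 1.911) = 16.66 V.

V_A ≈ 16.7 V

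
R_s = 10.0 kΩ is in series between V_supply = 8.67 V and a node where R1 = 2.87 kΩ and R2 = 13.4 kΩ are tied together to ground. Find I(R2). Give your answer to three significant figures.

I ≈ 0.124 mA

Equivalent of the parallel group: R_p = 2.364 kΩ.
V_A = 8.67 × 2.364/12.36 = 1.658 V.
I(R2) = V_A / R2 = 1.658/13.4 = 0.1237 mA.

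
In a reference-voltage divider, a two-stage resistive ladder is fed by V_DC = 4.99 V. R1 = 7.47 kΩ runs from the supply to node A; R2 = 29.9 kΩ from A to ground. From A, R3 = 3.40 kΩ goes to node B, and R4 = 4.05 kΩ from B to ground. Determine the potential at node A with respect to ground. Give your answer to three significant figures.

V_A ≈ 2.22 V

Looking into the second stage from A: R3 + R4 = 7.450 kΩ appears in parallel with R2.
Effective lower resistance at A: R2 ‖ 7.450 = 5.964 kΩ.
V_A = 4.99 × 5.964/(7.47 + 5.964) = 2.215 V.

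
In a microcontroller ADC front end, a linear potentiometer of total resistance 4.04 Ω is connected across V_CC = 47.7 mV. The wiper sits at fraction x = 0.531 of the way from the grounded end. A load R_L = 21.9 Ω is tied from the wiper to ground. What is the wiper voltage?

Lower segment x·R_p = 2.145 Ω; upper segment (1−x)·R_p = 1.895 Ω.
(x·R_p) ‖ R_L = 1.954 Ω.
Then V_out = V_CC · 1.954/(1.895 + 1.954) = 24.22 mV.

V_out ≈ 24.2 mV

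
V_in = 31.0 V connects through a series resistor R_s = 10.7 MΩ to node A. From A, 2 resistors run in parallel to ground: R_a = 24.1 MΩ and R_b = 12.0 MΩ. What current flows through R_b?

Parallel bank: R_p = 1/(1/24.1 + 1/12.0) = 8.011 MΩ.
Node voltage V_A = V_in · R_p/(R_s + R_p) = 31.0 × 0.4281 = 13.27 V.
I(R_b) = V_A / R_b = 13.27/12.0 = 1.106 µA.

I ≈ 1.11 µA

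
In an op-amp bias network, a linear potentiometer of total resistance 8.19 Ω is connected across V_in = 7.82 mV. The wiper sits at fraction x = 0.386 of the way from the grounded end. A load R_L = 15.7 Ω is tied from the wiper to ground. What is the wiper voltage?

Split the track: R_lower = x·R_p = 3.161 Ω, R_upper = (1−x)·R_p = 5.029 Ω.
Lower segment in parallel with the load: 3.161 ‖ 15.7 = 2.631 Ω.
V_out = 7.82 × 2.631/(5.029 + 2.631) = 2.686 mV.

V_out ≈ 2.69 mV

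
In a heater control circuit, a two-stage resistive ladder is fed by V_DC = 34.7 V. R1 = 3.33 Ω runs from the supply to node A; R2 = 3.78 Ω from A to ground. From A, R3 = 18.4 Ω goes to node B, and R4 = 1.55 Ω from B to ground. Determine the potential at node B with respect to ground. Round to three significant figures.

The second stage (R3 + R4 = 19.95 Ω) loads node A in parallel with R2.
R2 ‖ (R3+R4) = 3.178 Ω.
First divider: V_A = V_DC · 3.178/(3.33 + 3.178) = 16.94 V.
Stage 2 is unloaded, so V_B = V_A · R4/(R3+R4) = 16.94 × 1.55/19.95 = 1.316 V.

V_B ≈ 1.32 V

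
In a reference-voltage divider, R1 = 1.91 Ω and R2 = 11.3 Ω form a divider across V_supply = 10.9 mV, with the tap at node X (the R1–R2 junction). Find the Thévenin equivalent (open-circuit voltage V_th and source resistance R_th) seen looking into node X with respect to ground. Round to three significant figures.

V_th is the unloaded tap voltage: V_supply · R2/(R1+R2) = 10.9 × 0.8554 = 9.324 mV.
Looking into X with the source shorted: R_th = R1·R2/(R1+R2) = 1.910 × 11.3/13.21 = 1.634 Ω.

V_th ≈ 9.32 mV, R_th ≈ 1.63 Ω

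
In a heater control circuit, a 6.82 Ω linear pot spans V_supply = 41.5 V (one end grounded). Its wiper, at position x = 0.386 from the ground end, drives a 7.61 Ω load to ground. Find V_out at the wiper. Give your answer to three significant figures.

V_out ≈ 13.2 V

Split the track: R_lower = x·R_p = 2.633 Ω, R_upper = (1−x)·R_p = 4.187 Ω.
Lower segment in parallel with the load: 2.633 ‖ 7.61 = 1.956 Ω.
Loaded-divider output: V_out = 41.5 × 0.3184 = 13.21 V.
(Unloaded: V_out = x·V_supply = 16.0 V.)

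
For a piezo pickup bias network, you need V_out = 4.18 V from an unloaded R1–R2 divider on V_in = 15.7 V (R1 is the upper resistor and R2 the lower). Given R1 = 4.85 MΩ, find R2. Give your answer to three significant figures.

The divider ratio is R2/(R1+R2) = 4.18/15.7 = 0.2662.
Rearranging, R2 = R1·k/(1−k) = 4.85 × 0.3628 = 1.760 MΩ.

R2 ≈ 1.76 MΩ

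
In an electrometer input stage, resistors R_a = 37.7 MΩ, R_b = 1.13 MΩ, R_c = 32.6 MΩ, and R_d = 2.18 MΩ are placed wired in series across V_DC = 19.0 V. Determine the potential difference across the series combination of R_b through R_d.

Total series resistance ΣR = 37.7 + 1.13 + 32.6 + 2.18 = 73.61 MΩ.
R_{R_b..R_d} = 1.13 + 32.6 + 2.18 = 35.91 MΩ.
V = V_DC · R/ΣR = 19.0 × 0.4878 = 9.269 V.

V ≈ 9.27 V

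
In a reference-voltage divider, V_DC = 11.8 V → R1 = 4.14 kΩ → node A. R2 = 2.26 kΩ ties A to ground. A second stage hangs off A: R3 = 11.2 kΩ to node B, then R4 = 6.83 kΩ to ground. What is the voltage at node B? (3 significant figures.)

Looking into the second stage from A: R3 + R4 = 18.03 kΩ appears in parallel with R2.
Effective lower resistance at A: R2 ‖ 18.03 = 2.008 kΩ.
First divider: V_A = V_DC · 2.008/(4.14 + 2.008) = 3.854 V.
Stage 2 is unloaded, so V_B = V_A · R4/(R3+R4) = 3.854 × 6.83/18.03 = 1.460 V.

V_B ≈ 1.46 V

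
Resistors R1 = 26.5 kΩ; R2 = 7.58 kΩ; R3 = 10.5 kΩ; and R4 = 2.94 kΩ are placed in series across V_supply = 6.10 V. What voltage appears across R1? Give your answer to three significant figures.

Total series resistance ΣR = 26.5 + 7.58 + 10.5 + 2.94 = 47.52 kΩ.
Voltage divider: V = V_supply · (26.50 / 47.52) = 6.10 × 0.5577 = 3.402 V.

V ≈ 3.40 V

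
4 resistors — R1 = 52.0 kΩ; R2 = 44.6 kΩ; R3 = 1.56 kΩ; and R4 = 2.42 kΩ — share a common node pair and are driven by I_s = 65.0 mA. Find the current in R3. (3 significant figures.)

I ≈ 38.0 mA

ΣG = 1/52.0 + 1/44.6 + 1/1.56 + 1/2.42 = 1.096.
Current divider: I(R3) = I_s · G_k/ΣG = 65.0 × (0.6410/1.096) = 65.0 × 0.5849 = 38.02 mA.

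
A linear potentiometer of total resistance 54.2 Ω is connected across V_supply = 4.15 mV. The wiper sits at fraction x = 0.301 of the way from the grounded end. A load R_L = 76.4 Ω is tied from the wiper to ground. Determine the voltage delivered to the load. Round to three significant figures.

V_out ≈ 1.09 mV

The pot divides into 37.89 Ω above the wiper and 16.31 Ω below.
R_L loads the lower segment: effective lower R = 13.44 Ω.
V_out = 4.15 × 13.44/(37.89 + 13.44) = 1.087 mV.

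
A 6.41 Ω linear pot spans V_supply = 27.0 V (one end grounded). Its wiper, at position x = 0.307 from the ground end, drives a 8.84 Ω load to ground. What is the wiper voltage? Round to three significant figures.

V_out ≈ 7.18 V

Split the track: R_lower = x·R_p = 1.968 Ω, R_upper = (1−x)·R_p = 4.442 Ω.
Lower segment in parallel with the load: 1.968 ‖ 8.84 = 1.610 Ω.
Then V_out = V_supply · 1.610/(4.442 + 1.610) = 7.181 V.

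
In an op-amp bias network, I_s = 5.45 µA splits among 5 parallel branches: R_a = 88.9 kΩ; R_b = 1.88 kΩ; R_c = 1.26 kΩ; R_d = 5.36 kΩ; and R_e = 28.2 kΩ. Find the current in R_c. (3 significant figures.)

Conductances: ΣG = 1/88.9 + 1/1.88 + 1/1.26 + 1/5.36 + 1/28.2 = 1.559 (1/kΩ).
Current divider: I(R_c) = I_s · G_k/ΣG = 5.45 × (0.7937/1.559) = 5.45 × 0.5091 = 2.775 µA.

I ≈ 2.77 µA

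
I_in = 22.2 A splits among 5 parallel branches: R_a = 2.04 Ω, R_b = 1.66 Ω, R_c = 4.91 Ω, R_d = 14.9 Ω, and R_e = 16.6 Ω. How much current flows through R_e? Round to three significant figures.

Total conductance ΣG = 1/2.04 + 1/1.66 + 1/4.91 + 1/14.9 + 1/16.6 = 1.424 (units of 1/Ω).
By the current-divider rule, I = I_in · G_k/ΣG = 22.2 × 0.04232 = 0.9394 A.

I ≈ 0.939 A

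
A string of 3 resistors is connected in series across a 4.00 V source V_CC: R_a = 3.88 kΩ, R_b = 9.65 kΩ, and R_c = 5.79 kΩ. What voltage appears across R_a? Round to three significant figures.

V ≈ 0.803 V

ΣR = 3.88 + 9.65 + 5.79 = 19.32 kΩ.
Voltage divider: V = V_CC · (3.880 / 19.32) = 4.00 × 0.2008 = 0.8033 V.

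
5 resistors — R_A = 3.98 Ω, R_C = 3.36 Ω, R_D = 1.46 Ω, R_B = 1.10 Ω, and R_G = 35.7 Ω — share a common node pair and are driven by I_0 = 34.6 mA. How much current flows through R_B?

Conductances: ΣG = 1/3.98 + 1/3.36 + 1/1.46 + 1/1.10 + 1/35.7 = 2.171 (1/Ω).
By the current-divider rule, I = I_0 · G_k/ΣG = 34.6 × 0.4188 = 14.49 mA.

I ≈ 14.5 mA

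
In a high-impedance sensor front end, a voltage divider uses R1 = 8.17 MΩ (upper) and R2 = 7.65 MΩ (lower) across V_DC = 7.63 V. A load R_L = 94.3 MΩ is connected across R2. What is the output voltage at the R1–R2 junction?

V_out ≈ 3.54 V

The load sits in parallel with R2, giving an effective lower resistance R2' = R2·R_L/(R2+R_L) = 7.076 MΩ.
Voltage divider with the loaded lower leg: V_out = 7.63 × 7.076/(8.17 + 7.076) = 7.63 × 0.4641 = 3.541 V.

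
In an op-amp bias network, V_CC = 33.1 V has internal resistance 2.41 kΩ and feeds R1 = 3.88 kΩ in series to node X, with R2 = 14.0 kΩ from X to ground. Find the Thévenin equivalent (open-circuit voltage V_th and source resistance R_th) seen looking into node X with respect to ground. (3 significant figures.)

R1' = 2.41 + 3.88 = 6.290 kΩ (source resistance + R1).
Open-circuit (no load on X): V_th = V_CC · R2/(R1' + R2) = 33.1 × 14.0/(6.290 + 14.0) = 22.84 V.
Zeroing V_CC shorts the top of R1' to ground, so R_th = R1' ‖ R2 = 4.340 kΩ.

V_th ≈ 22.8 V, R_th ≈ 4.34 kΩ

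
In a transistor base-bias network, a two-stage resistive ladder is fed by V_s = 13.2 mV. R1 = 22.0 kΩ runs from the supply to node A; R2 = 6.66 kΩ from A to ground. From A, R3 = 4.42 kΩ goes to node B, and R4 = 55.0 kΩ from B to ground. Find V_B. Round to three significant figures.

V_B ≈ 2.61 mV

Looking into the second stage from A: R3 + R4 = 59.42 kΩ appears in parallel with R2.
Effective lower resistance at A: R2 ‖ 59.42 = 5.989 kΩ.
So V_A = 13.2 × 0.2140 = 2.824 mV.
V_B = V_A × 0.9256 = 2.614 mV.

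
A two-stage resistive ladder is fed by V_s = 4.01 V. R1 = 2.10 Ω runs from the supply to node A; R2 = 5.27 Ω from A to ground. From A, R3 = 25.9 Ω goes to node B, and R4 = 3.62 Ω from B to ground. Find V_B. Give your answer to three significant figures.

V_B ≈ 0.335 V

The second stage (R3 + R4 = 29.52 Ω) loads node A in parallel with R2.
Effective lower resistance at A: R2 ‖ 29.52 = 4.472 Ω.
First divider: V_A = V_s · 4.472/(2.10 + 4.472) = 2.729 V.
V_B = V_A × 0.1226 = 0.3346 V.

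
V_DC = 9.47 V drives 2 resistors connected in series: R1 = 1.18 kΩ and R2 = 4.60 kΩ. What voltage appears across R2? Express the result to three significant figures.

Series total: ΣR = 1.18 + 4.60 = 5.780 kΩ.
Voltage divider: V = V_DC · (4.600 / 5.780) = 9.47 × 0.7958 = 7.537 V.

V ≈ 7.54 V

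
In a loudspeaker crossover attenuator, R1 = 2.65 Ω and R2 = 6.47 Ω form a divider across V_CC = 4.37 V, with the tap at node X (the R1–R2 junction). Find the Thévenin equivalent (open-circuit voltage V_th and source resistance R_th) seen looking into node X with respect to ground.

V_th ≈ 3.10 V, R_th ≈ 1.88 Ω

Open-circuit (no load on X): V_th = V_CC · R2/(R1 + R2) = 4.37 × 6.47/(2.650 + 6.47) = 3.100 V.
With V_CC suppressed (replaced by a short), R_th = R1 ‖ R2 = (2.650 × 6.47)/(2.650 + 6.47) = 1.880 Ω.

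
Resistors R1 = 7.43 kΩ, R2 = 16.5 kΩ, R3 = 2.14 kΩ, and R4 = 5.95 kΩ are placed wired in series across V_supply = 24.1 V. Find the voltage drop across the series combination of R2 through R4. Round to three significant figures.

Total series resistance ΣR = 7.43 + 16.5 + 2.14 + 5.95 = 32.02 kΩ.
R_{R2..R4} = 16.5 + 2.14 + 5.95 = 24.59 kΩ.
V = V_supply · R/ΣR = 24.1 × 0.7680 = 18.51 V.

V ≈ 18.5 V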